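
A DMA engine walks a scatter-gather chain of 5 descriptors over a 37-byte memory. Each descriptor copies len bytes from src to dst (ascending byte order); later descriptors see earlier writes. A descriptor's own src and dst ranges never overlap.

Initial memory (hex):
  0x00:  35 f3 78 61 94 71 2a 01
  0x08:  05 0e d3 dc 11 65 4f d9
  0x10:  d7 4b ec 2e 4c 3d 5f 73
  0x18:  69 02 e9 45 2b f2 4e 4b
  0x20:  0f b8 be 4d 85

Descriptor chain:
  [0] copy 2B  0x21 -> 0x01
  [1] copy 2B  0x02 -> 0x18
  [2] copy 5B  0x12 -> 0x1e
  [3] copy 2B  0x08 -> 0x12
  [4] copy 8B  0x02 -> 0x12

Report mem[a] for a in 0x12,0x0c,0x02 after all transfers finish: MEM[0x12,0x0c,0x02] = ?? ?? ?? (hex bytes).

MEM[0x12,0x0c,0x02] = be 11 be

D0: mem[0x01..0x02] <- [b8 be]
D1: mem[0x18..0x19] <- [be 61]
D2: mem[0x1e..0x22] <- [ec 2e 4c 3d 5f]
D3: mem[0x12..0x13] <- [05 0e]
D4: mem[0x12..0x19] <- [be 61 94 71 2a 01 05 0e]
query mem[0x12]=0xbe, mem[0x0c]=0x11, mem[0x02]=0xbe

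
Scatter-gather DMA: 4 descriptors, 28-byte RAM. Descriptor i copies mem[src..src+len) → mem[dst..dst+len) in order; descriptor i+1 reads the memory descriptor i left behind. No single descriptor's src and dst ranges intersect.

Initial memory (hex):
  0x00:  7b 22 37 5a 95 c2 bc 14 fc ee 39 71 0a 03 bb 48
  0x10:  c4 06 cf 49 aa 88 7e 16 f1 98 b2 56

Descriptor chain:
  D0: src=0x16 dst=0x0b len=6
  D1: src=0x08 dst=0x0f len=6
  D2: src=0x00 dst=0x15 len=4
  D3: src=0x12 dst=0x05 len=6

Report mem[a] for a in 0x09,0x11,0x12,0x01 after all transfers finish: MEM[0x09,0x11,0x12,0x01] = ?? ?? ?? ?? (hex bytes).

MEM[0x09,0x11,0x12,0x01] = 22 39 7e 22

D0: mem[0x0b..0x10] <- [7e 16 f1 98 b2 56]
D1: mem[0x0f..0x14] <- [fc ee 39 7e 16 f1]
D2: mem[0x15..0x18] <- [7b 22 37 5a]
D3: mem[0x05..0x0a] <- [7e 16 f1 7b 22 37]
query mem[0x09]=0x22, mem[0x11]=0x39, mem[0x12]=0x7e, mem[0x01]=0x22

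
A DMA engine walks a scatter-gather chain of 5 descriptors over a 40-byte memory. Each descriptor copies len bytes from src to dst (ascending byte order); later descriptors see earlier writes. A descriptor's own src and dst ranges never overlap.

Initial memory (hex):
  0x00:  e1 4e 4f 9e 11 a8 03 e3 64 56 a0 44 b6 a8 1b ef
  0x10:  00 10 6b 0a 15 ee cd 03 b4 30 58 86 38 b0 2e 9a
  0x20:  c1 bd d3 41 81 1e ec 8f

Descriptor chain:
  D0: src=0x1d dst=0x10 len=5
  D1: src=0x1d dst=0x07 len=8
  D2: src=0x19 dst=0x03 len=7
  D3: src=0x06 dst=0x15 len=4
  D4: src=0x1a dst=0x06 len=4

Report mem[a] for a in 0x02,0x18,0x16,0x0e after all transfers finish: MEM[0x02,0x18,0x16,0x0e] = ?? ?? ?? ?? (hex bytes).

[0] 0x1d->0x10 len=5 : b0 2e 9a c1 bd
[1] 0x1d->0x07 len=8 : b0 2e 9a c1 bd d3 41 81
[2] 0x19->0x03 len=7 : 30 58 86 38 b0 2e 9a
[3] 0x06->0x15 len=4 : 38 b0 2e 9a
[4] 0x1a->0x06 len=4 : 58 86 38 b0
query mem[0x02]=0x4f, mem[0x18]=0x9a, mem[0x16]=0xb0, mem[0x0e]=0x81

MEM[0x02,0x18,0x16,0x0e] = 4f 9a b0 81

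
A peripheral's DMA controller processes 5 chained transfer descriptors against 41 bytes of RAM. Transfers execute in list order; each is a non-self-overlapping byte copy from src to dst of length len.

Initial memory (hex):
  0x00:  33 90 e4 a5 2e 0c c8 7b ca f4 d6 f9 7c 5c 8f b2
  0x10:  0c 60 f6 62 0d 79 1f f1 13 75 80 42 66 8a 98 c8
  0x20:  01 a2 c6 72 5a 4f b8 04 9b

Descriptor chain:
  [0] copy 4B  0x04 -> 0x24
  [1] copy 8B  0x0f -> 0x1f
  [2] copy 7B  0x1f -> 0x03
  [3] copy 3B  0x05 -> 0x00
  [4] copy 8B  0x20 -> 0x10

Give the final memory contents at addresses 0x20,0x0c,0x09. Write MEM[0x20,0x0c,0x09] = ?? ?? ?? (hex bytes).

#0 dst[0x24+4] := {0x2e,0x0c,0xc8,0x7b}
#1 dst[0x1f+8] := {0xb2,0x0c,0x60,0xf6,0x62,0x0d,0x79,0x1f}
#2 dst[0x03+7] := {0xb2,0x0c,0x60,0xf6,0x62,0x0d,0x79}
#3 dst[0x00+3] := {0x60,0xf6,0x62}
#4 dst[0x10+8] := {0x0c,0x60,0xf6,0x62,0x0d,0x79,0x1f,0x7b}
query mem[0x20]=0x0c, mem[0x0c]=0x7c, mem[0x09]=0x79

MEM[0x20,0x0c,0x09] = 0c 7c 79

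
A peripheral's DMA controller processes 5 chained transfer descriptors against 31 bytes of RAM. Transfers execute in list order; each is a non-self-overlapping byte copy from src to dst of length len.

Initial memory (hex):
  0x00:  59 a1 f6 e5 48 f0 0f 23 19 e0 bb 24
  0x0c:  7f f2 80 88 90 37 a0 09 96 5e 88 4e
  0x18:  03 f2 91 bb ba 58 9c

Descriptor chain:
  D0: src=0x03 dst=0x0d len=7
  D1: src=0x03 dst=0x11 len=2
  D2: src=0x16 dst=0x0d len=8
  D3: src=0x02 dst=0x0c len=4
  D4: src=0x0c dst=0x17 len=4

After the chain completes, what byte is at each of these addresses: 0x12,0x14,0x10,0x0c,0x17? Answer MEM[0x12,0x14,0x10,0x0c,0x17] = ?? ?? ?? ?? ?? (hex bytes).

MEM[0x12,0x14,0x10,0x0c,0x17] = bb 58 f2 f6 f6

#0 dst[0x0d+7] := {0xe5,0x48,0xf0,0x0f,0x23,0x19,0xe0}
#1 dst[0x11+2] := {0xe5,0x48}
#2 dst[0x0d+8] := {0x88,0x4e,0x03,0xf2,0x91,0xbb,0xba,0x58}
#3 dst[0x0c+4] := {0xf6,0xe5,0x48,0xf0}
#4 dst[0x17+4] := {0xf6,0xe5,0x48,0xf0}
query mem[0x12]=0xbb, mem[0x14]=0x58, mem[0x10]=0xf2, mem[0x0c]=0xf6, mem[0x17]=0xf6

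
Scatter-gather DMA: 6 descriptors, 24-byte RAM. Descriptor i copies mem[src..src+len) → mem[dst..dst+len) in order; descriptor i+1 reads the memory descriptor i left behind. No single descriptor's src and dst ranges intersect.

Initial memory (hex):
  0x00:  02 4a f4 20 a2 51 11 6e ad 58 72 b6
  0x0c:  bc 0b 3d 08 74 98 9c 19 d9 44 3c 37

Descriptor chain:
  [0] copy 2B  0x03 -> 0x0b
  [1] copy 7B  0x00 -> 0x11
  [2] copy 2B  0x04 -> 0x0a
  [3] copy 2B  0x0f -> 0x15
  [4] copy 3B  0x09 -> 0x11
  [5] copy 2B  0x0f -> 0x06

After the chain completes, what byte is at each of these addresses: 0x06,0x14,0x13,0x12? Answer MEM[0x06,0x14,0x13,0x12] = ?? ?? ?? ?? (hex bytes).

MEM[0x06,0x14,0x13,0x12] = 08 20 51 a2

#0 dst[0x0b+2] := {0x20,0xa2}
#1 dst[0x11+7] := {0x02,0x4a,0xf4,0x20,0xa2,0x51,0x11}
#2 dst[0x0a+2] := {0xa2,0x51}
#3 dst[0x15+2] := {0x08,0x74}
#4 dst[0x11+3] := {0x58,0xa2,0x51}
#5 dst[0x06+2] := {0x08,0x74}
query mem[0x06]=0x08, mem[0x14]=0x20, mem[0x13]=0x51, mem[0x12]=0xa2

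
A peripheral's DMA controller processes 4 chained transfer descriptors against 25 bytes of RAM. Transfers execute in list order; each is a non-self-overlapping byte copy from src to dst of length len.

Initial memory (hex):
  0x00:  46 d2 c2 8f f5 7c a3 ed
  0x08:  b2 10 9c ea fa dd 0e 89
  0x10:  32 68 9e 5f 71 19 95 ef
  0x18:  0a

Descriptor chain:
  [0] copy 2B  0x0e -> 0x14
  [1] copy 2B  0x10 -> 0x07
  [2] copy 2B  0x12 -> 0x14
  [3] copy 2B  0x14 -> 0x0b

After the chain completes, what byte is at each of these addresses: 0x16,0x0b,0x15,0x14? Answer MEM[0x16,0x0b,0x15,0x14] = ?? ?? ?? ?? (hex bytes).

MEM[0x16,0x0b,0x15,0x14] = 95 9e 5f 9e

  after D0: wrote 2B at 0x14 = 0e89
  after D1: wrote 2B at 0x07 = 3268
  after D2: wrote 2B at 0x14 = 9e5f
  after D3: wrote 2B at 0x0b = 9e5f
query mem[0x16]=0x95, mem[0x0b]=0x9e, mem[0x15]=0x5f, mem[0x14]=0x9e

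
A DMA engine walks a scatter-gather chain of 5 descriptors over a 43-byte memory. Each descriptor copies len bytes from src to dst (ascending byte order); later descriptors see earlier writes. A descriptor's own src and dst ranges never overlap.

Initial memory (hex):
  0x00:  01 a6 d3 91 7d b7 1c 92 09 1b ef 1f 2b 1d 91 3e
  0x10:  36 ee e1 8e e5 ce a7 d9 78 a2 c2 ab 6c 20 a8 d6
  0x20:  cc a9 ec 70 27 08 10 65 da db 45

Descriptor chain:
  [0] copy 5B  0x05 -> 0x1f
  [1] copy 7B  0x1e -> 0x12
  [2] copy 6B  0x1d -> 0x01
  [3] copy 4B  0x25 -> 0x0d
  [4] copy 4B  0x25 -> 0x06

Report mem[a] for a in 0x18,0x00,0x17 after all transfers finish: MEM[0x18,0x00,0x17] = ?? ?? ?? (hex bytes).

  after D0: wrote 5B at 0x1f = b71c92091b
  after D1: wrote 7B at 0x12 = a8b71c92091b27
  after D2: wrote 6B at 0x01 = 20a8b71c9209
  after D3: wrote 4B at 0x0d = 081065da
  after D4: wrote 4B at 0x06 = 081065da
query mem[0x18]=0x27, mem[0x00]=0x01, mem[0x17]=0x1b

MEM[0x18,0x00,0x17] = 27 01 1b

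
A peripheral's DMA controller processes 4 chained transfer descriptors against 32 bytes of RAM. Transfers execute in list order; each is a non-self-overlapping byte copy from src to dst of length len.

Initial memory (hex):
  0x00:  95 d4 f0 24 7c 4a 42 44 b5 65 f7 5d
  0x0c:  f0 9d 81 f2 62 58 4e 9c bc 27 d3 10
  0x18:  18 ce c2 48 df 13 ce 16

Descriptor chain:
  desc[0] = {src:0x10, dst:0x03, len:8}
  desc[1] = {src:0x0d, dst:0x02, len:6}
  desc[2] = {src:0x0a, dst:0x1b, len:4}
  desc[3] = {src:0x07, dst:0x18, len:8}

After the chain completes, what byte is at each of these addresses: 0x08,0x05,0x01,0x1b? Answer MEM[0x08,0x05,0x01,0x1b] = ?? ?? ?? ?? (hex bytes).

  after D0: wrote 8B at 0x03 = 62584e9cbc27d310
  after D1: wrote 6B at 0x02 = 9d81f262584e
  after D2: wrote 4B at 0x1b = 105df09d
  after D3: wrote 8B at 0x18 = 4e27d3105df09d81
query mem[0x08]=0x27, mem[0x05]=0x62, mem[0x01]=0xd4, mem[0x1b]=0x10

MEM[0x08,0x05,0x01,0x1b] = 27 62 d4 10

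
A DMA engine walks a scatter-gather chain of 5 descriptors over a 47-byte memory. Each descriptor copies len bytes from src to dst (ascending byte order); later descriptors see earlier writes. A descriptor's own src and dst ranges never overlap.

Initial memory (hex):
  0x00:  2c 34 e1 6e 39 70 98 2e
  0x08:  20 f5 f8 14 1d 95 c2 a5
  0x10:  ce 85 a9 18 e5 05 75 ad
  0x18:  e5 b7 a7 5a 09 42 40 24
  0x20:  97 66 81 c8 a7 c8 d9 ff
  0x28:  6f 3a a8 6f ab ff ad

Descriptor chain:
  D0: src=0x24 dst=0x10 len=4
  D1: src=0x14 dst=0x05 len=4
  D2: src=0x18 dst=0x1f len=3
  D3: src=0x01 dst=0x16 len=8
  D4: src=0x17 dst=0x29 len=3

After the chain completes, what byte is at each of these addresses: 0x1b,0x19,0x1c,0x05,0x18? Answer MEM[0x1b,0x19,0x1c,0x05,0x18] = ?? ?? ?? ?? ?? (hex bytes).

MEM[0x1b,0x19,0x1c,0x05,0x18] = 05 39 75 e5 6e

[0] 0x24->0x10 len=4 : a7 c8 d9 ff
[1] 0x14->0x05 len=4 : e5 05 75 ad
[2] 0x18->0x1f len=3 : e5 b7 a7
[3] 0x01->0x16 len=8 : 34 e1 6e 39 e5 05 75 ad
[4] 0x17->0x29 len=3 : e1 6e 39
query mem[0x1b]=0x05, mem[0x19]=0x39, mem[0x1c]=0x75, mem[0x05]=0xe5, mem[0x18]=0x6e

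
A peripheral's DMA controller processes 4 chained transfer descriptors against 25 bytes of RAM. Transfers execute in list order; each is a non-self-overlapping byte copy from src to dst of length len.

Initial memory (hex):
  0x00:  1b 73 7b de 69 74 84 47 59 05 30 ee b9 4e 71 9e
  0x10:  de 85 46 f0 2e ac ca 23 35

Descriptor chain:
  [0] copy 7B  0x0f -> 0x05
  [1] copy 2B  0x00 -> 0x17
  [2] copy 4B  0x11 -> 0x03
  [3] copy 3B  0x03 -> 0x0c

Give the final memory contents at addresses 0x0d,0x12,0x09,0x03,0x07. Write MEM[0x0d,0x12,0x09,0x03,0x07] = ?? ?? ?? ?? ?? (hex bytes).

MEM[0x0d,0x12,0x09,0x03,0x07] = 46 46 f0 85 85

[0] 0x0f->0x05 len=7 : 9e de 85 46 f0 2e ac
[1] 0x00->0x17 len=2 : 1b 73
[2] 0x11->0x03 len=4 : 85 46 f0 2e
[3] 0x03->0x0c len=3 : 85 46 f0
query mem[0x0d]=0x46, mem[0x12]=0x46, mem[0x09]=0xf0, mem[0x03]=0x85, mem[0x07]=0x85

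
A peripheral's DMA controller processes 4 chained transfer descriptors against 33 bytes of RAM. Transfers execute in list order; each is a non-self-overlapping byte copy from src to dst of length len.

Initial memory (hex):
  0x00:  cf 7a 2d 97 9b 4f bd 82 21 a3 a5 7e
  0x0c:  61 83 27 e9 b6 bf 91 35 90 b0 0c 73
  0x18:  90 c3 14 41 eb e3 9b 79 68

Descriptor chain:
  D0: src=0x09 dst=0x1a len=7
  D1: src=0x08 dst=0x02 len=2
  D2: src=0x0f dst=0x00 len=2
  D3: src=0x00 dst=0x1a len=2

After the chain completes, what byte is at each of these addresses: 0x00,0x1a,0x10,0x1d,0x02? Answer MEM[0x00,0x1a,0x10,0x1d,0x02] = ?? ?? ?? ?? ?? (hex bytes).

#0 dst[0x1a+7] := {0xa3,0xa5,0x7e,0x61,0x83,0x27,0xe9}
#1 dst[0x02+2] := {0x21,0xa3}
#2 dst[0x00+2] := {0xe9,0xb6}
#3 dst[0x1a+2] := {0xe9,0xb6}
query mem[0x00]=0xe9, mem[0x1a]=0xe9, mem[0x10]=0xb6, mem[0x1d]=0x61, mem[0x02]=0x21

MEM[0x00,0x1a,0x10,0x1d,0x02] = e9 e9 b6 61 21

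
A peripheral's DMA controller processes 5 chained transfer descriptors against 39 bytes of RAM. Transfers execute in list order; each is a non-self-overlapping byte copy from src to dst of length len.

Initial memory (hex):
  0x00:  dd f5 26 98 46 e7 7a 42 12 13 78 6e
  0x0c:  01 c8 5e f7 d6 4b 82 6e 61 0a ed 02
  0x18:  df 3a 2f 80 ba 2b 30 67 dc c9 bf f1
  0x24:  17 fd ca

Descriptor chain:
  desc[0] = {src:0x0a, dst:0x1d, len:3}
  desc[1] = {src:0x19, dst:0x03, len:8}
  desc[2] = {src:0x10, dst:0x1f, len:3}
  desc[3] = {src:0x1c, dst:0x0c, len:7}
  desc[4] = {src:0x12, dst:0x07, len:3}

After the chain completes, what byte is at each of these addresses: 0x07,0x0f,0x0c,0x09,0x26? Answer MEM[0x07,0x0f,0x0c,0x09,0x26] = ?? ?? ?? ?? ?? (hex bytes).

MEM[0x07,0x0f,0x0c,0x09,0x26] = bf d6 ba 61 ca

  after D0: wrote 3B at 0x1d = 786e01
  after D1: wrote 8B at 0x03 = 3a2f80ba786e01dc
  after D2: wrote 3B at 0x1f = d64b82
  after D3: wrote 7B at 0x0c = ba786ed64b82bf
  after D4: wrote 3B at 0x07 = bf6e61
query mem[0x07]=0xbf, mem[0x0f]=0xd6, mem[0x0c]=0xba, mem[0x09]=0x61, mem[0x26]=0xca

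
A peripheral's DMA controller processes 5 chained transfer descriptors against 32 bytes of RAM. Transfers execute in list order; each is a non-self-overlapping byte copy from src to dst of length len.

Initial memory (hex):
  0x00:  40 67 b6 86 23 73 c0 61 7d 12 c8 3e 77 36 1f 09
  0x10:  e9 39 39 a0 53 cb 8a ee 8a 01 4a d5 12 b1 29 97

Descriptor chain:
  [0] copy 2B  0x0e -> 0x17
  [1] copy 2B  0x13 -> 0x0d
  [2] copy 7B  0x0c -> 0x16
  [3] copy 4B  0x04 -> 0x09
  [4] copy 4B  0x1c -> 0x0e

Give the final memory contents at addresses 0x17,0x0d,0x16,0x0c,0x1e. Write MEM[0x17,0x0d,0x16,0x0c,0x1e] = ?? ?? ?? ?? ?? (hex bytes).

#0 dst[0x17+2] := {0x1f,0x09}
#1 dst[0x0d+2] := {0xa0,0x53}
#2 dst[0x16+7] := {0x77,0xa0,0x53,0x09,0xe9,0x39,0x39}
#3 dst[0x09+4] := {0x23,0x73,0xc0,0x61}
#4 dst[0x0e+4] := {0x39,0xb1,0x29,0x97}
query mem[0x17]=0xa0, mem[0x0d]=0xa0, mem[0x16]=0x77, mem[0x0c]=0x61, mem[0x1e]=0x29

MEM[0x17,0x0d,0x16,0x0c,0x1e] = a0 a0 77 61 29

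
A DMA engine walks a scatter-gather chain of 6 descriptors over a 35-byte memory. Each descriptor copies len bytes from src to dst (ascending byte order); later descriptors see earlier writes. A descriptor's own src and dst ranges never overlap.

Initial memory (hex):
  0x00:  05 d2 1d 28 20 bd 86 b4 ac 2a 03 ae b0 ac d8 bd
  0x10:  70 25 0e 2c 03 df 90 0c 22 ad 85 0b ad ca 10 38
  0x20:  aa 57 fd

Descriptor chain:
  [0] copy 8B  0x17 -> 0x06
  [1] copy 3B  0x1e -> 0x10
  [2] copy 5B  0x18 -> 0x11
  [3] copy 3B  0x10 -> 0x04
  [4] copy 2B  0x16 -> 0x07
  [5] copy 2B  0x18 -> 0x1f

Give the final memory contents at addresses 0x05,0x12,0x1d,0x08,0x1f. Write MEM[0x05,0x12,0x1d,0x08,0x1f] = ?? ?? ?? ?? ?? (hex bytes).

#0 dst[0x06+8] := {0x0c,0x22,0xad,0x85,0x0b,0xad,0xca,0x10}
#1 dst[0x10+3] := {0x10,0x38,0xaa}
#2 dst[0x11+5] := {0x22,0xad,0x85,0x0b,0xad}
#3 dst[0x04+3] := {0x10,0x22,0xad}
#4 dst[0x07+2] := {0x90,0x0c}
#5 dst[0x1f+2] := {0x22,0xad}
query mem[0x05]=0x22, mem[0x12]=0xad, mem[0x1d]=0xca, mem[0x08]=0x0c, mem[0x1f]=0x22

MEM[0x05,0x12,0x1d,0x08,0x1f] = 22 ad ca 0c 22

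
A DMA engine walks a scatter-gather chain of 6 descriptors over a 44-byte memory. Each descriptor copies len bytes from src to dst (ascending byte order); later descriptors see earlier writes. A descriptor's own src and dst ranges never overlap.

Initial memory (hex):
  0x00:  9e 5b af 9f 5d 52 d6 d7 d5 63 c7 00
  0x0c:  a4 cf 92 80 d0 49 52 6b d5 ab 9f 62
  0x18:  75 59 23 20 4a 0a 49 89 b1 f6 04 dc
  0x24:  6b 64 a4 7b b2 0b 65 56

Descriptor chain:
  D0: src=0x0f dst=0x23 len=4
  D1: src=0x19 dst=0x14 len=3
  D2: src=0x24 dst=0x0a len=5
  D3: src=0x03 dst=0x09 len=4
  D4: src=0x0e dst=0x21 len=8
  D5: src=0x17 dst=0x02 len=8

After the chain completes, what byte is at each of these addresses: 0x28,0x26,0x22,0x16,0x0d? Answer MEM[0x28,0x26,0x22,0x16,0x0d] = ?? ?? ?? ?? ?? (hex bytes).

D0: mem[0x23..0x26] <- [80 d0 49 52]
D1: mem[0x14..0x16] <- [59 23 20]
D2: mem[0x0a..0x0e] <- [d0 49 52 7b b2]
D3: mem[0x09..0x0c] <- [9f 5d 52 d6]
D4: mem[0x21..0x28] <- [b2 80 d0 49 52 6b 59 23]
D5: mem[0x02..0x09] <- [62 75 59 23 20 4a 0a 49]
query mem[0x28]=0x23, mem[0x26]=0x6b, mem[0x22]=0x80, mem[0x16]=0x20, mem[0x0d]=0x7b

MEM[0x28,0x26,0x22,0x16,0x0d] = 23 6b 80 20 7b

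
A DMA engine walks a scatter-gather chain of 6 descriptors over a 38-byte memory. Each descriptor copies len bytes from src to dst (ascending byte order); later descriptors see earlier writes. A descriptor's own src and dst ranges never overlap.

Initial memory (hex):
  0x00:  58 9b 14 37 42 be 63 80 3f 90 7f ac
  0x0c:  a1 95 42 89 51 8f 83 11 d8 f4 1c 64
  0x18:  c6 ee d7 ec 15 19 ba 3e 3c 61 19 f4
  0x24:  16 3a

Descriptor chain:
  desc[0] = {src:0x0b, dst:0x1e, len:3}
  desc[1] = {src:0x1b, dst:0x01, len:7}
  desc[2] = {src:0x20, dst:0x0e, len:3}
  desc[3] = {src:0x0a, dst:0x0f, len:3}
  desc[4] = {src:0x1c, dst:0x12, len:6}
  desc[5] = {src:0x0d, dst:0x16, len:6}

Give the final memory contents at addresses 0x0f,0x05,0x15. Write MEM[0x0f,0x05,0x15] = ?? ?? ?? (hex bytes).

[0] 0x0b->0x1e len=3 : ac a1 95
[1] 0x1b->0x01 len=7 : ec 15 19 ac a1 95 61
[2] 0x20->0x0e len=3 : 95 61 19
[3] 0x0a->0x0f len=3 : 7f ac a1
[4] 0x1c->0x12 len=6 : 15 19 ac a1 95 61
[5] 0x0d->0x16 len=6 : 95 95 7f ac a1 15
query mem[0x0f]=0x7f, mem[0x05]=0xa1, mem[0x15]=0xa1

MEM[0x0f,0x05,0x15] = 7f a1 a1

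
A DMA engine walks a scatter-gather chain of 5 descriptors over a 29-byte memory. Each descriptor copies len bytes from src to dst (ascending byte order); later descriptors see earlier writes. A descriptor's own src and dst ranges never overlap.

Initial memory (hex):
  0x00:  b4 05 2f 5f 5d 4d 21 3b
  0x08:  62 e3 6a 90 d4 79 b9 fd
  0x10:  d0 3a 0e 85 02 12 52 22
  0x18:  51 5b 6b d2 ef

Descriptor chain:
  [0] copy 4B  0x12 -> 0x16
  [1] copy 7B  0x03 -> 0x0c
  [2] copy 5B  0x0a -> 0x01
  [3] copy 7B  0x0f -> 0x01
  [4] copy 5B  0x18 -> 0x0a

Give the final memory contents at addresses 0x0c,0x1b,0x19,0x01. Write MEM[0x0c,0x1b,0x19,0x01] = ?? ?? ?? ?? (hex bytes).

MEM[0x0c,0x1b,0x19,0x01] = 6b d2 12 21

#0 dst[0x16+4] := {0x0e,0x85,0x02,0x12}
#1 dst[0x0c+7] := {0x5f,0x5d,0x4d,0x21,0x3b,0x62,0xe3}
#2 dst[0x01+5] := {0x6a,0x90,0x5f,0x5d,0x4d}
#3 dst[0x01+7] := {0x21,0x3b,0x62,0xe3,0x85,0x02,0x12}
#4 dst[0x0a+5] := {0x02,0x12,0x6b,0xd2,0xef}
query mem[0x0c]=0x6b, mem[0x1b]=0xd2, mem[0x19]=0x12, mem[0x01]=0x21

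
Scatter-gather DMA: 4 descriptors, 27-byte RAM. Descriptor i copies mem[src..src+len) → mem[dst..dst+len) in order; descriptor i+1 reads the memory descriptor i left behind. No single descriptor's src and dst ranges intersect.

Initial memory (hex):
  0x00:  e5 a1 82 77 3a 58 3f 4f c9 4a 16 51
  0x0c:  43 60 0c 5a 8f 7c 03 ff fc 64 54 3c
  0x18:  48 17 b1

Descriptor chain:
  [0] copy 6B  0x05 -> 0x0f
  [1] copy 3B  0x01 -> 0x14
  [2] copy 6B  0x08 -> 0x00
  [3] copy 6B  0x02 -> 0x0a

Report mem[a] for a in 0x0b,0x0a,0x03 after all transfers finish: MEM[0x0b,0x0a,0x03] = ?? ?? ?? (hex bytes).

#0 dst[0x0f+6] := {0x58,0x3f,0x4f,0xc9,0x4a,0x16}
#1 dst[0x14+3] := {0xa1,0x82,0x77}
#2 dst[0x00+6] := {0xc9,0x4a,0x16,0x51,0x43,0x60}
#3 dst[0x0a+6] := {0x16,0x51,0x43,0x60,0x3f,0x4f}
query mem[0x0b]=0x51, mem[0x0a]=0x16, mem[0x03]=0x51

MEM[0x0b,0x0a,0x03] = 51 16 51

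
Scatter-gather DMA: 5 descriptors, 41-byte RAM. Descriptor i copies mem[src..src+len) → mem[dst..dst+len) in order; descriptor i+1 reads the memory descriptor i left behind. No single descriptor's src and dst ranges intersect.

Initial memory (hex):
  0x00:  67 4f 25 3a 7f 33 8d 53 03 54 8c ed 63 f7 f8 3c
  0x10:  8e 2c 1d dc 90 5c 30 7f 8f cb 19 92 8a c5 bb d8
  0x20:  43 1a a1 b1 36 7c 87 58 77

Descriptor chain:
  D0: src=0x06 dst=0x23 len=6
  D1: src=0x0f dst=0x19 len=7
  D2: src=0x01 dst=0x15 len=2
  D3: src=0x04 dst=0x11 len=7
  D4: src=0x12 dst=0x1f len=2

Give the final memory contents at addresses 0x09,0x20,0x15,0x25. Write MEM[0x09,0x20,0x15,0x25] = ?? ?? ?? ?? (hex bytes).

MEM[0x09,0x20,0x15,0x25] = 54 8d 03 03

  after D0: wrote 6B at 0x23 = 8d5303548ced
  after D1: wrote 7B at 0x19 = 3c8e2c1ddc905c
  after D2: wrote 2B at 0x15 = 4f25
  after D3: wrote 7B at 0x11 = 7f338d5303548c
  after D4: wrote 2B at 0x1f = 338d
query mem[0x09]=0x54, mem[0x20]=0x8d, mem[0x15]=0x03, mem[0x25]=0x03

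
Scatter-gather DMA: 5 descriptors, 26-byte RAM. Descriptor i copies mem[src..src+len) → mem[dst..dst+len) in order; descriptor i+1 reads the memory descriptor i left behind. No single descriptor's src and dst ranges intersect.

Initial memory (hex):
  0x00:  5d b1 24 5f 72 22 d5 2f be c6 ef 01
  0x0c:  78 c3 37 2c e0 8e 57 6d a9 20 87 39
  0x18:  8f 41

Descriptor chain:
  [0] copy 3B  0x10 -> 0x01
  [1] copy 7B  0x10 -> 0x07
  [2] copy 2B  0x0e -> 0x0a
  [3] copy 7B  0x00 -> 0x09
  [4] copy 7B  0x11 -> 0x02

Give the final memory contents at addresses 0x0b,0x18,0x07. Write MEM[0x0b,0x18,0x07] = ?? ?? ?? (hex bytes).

#0 dst[0x01+3] := {0xe0,0x8e,0x57}
#1 dst[0x07+7] := {0xe0,0x8e,0x57,0x6d,0xa9,0x20,0x87}
#2 dst[0x0a+2] := {0x37,0x2c}
#3 dst[0x09+7] := {0x5d,0xe0,0x8e,0x57,0x72,0x22,0xd5}
#4 dst[0x02+7] := {0x8e,0x57,0x6d,0xa9,0x20,0x87,0x39}
query mem[0x0b]=0x8e, mem[0x18]=0x8f, mem[0x07]=0x87

MEM[0x0b,0x18,0x07] = 8e 8f 87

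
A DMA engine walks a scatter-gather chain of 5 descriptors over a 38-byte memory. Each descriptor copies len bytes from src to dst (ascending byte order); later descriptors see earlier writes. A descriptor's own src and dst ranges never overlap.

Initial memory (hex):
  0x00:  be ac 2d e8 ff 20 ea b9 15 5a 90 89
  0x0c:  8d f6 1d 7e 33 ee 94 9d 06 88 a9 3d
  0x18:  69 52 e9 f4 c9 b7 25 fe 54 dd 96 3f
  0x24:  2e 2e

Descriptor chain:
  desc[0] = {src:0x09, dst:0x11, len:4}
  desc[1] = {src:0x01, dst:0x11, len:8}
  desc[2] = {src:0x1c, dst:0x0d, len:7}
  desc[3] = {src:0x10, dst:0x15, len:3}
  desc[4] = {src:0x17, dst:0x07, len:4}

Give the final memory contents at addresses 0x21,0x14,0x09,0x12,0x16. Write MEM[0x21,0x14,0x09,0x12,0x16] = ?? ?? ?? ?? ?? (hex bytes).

MEM[0x21,0x14,0x09,0x12,0x16] = dd ff 52 dd 54

D0: mem[0x11..0x14] <- [5a 90 89 8d]
D1: mem[0x11..0x18] <- [ac 2d e8 ff 20 ea b9 15]
D2: mem[0x0d..0x13] <- [c9 b7 25 fe 54 dd 96]
D3: mem[0x15..0x17] <- [fe 54 dd]
D4: mem[0x07..0x0a] <- [dd 15 52 e9]
query mem[0x21]=0xdd, mem[0x14]=0xff, mem[0x09]=0x52, mem[0x12]=0xdd, mem[0x16]=0x54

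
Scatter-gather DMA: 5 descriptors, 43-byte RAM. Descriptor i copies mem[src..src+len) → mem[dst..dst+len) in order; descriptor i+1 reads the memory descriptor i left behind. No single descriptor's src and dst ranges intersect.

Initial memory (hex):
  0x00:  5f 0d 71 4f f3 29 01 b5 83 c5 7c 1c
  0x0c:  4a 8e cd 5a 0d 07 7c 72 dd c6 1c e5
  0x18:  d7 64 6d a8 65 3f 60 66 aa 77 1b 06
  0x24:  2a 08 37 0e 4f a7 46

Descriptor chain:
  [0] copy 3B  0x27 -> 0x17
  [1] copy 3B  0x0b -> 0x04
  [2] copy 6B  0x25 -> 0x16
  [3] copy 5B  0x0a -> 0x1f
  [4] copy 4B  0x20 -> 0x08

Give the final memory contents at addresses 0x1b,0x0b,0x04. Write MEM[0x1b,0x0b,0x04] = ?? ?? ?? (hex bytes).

MEM[0x1b,0x0b,0x04] = 46 cd 1c

#0 dst[0x17+3] := {0x0e,0x4f,0xa7}
#1 dst[0x04+3] := {0x1c,0x4a,0x8e}
#2 dst[0x16+6] := {0x08,0x37,0x0e,0x4f,0xa7,0x46}
#3 dst[0x1f+5] := {0x7c,0x1c,0x4a,0x8e,0xcd}
#4 dst[0x08+4] := {0x1c,0x4a,0x8e,0xcd}
query mem[0x1b]=0x46, mem[0x0b]=0xcd, mem[0x04]=0x1c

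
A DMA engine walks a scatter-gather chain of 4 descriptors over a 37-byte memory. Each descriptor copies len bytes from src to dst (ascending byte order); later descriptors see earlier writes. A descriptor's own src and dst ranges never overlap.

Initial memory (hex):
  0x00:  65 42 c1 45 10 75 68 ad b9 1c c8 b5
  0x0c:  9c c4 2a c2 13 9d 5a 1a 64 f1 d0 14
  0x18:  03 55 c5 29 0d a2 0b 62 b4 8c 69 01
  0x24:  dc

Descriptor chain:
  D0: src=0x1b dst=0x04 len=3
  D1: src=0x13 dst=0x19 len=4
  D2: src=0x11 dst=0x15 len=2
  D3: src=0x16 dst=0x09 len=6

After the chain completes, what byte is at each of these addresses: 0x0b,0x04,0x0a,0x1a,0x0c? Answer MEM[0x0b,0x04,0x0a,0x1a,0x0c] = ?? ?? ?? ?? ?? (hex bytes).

MEM[0x0b,0x04,0x0a,0x1a,0x0c] = 03 29 14 64 1a

#0 dst[0x04+3] := {0x29,0x0d,0xa2}
#1 dst[0x19+4] := {0x1a,0x64,0xf1,0xd0}
#2 dst[0x15+2] := {0x9d,0x5a}
#3 dst[0x09+6] := {0x5a,0x14,0x03,0x1a,0x64,0xf1}
query mem[0x0b]=0x03, mem[0x04]=0x29, mem[0x0a]=0x14, mem[0x1a]=0x64, mem[0x0c]=0x1a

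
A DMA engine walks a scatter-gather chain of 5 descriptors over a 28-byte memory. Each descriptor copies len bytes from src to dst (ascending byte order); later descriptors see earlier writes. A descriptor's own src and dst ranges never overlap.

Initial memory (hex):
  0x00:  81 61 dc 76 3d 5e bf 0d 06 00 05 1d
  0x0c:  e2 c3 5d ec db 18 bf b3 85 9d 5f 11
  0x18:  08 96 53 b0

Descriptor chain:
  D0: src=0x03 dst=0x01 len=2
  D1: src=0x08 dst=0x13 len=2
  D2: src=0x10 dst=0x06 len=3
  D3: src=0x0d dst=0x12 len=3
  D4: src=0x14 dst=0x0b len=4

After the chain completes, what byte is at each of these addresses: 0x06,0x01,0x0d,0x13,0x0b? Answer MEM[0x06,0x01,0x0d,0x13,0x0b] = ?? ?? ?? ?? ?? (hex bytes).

MEM[0x06,0x01,0x0d,0x13,0x0b] = db 76 5f 5d ec

#0 dst[0x01+2] := {0x76,0x3d}
#1 dst[0x13+2] := {0x06,0x00}
#2 dst[0x06+3] := {0xdb,0x18,0xbf}
#3 dst[0x12+3] := {0xc3,0x5d,0xec}
#4 dst[0x0b+4] := {0xec,0x9d,0x5f,0x11}
query mem[0x06]=0xdb, mem[0x01]=0x76, mem[0x0d]=0x5f, mem[0x13]=0x5d, mem[0x0b]=0xec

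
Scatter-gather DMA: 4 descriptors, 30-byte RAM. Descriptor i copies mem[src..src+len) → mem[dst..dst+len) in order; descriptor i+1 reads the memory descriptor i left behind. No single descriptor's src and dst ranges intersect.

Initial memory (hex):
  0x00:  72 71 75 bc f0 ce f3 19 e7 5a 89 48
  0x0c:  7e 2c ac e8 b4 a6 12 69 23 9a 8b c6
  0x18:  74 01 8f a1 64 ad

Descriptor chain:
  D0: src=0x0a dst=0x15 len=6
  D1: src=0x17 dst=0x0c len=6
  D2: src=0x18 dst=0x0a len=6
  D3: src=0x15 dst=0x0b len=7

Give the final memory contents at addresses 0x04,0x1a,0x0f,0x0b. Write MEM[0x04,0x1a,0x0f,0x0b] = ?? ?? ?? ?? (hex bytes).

#0 dst[0x15+6] := {0x89,0x48,0x7e,0x2c,0xac,0xe8}
#1 dst[0x0c+6] := {0x7e,0x2c,0xac,0xe8,0xa1,0x64}
#2 dst[0x0a+6] := {0x2c,0xac,0xe8,0xa1,0x64,0xad}
#3 dst[0x0b+7] := {0x89,0x48,0x7e,0x2c,0xac,0xe8,0xa1}
query mem[0x04]=0xf0, mem[0x1a]=0xe8, mem[0x0f]=0xac, mem[0x0b]=0x89

MEM[0x04,0x1a,0x0f,0x0b] = f0 e8 ac 89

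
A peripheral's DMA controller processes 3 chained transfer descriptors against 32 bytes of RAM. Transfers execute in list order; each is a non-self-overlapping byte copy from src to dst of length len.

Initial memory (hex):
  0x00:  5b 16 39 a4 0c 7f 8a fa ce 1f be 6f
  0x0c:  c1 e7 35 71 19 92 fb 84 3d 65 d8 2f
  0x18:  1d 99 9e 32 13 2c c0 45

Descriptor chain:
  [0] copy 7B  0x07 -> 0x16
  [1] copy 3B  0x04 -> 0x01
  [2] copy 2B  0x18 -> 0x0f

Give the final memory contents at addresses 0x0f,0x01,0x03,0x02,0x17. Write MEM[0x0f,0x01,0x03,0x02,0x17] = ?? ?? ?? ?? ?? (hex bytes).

#0 dst[0x16+7] := {0xfa,0xce,0x1f,0xbe,0x6f,0xc1,0xe7}
#1 dst[0x01+3] := {0x0c,0x7f,0x8a}
#2 dst[0x0f+2] := {0x1f,0xbe}
query mem[0x0f]=0x1f, mem[0x01]=0x0c, mem[0x03]=0x8a, mem[0x02]=0x7f, mem[0x17]=0xce

MEM[0x0f,0x01,0x03,0x02,0x17] = 1f 0c 8a 7f ce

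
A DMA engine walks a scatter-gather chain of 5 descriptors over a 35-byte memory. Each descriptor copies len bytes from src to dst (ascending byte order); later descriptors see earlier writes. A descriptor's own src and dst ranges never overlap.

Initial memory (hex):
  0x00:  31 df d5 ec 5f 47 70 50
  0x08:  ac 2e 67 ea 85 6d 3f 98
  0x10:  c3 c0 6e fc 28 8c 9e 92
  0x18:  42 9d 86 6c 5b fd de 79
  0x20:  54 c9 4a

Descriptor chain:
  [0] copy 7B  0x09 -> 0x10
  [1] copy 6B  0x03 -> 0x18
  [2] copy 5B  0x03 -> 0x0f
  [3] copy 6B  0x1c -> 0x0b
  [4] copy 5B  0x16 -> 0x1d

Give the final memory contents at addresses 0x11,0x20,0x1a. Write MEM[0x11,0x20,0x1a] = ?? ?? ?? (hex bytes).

MEM[0x11,0x20,0x1a] = 47 5f 47

#0 dst[0x10+7] := {0x2e,0x67,0xea,0x85,0x6d,0x3f,0x98}
#1 dst[0x18+6] := {0xec,0x5f,0x47,0x70,0x50,0xac}
#2 dst[0x0f+5] := {0xec,0x5f,0x47,0x70,0x50}
#3 dst[0x0b+6] := {0x50,0xac,0xde,0x79,0x54,0xc9}
#4 dst[0x1d+5] := {0x98,0x92,0xec,0x5f,0x47}
query mem[0x11]=0x47, mem[0x20]=0x5f, mem[0x1a]=0x47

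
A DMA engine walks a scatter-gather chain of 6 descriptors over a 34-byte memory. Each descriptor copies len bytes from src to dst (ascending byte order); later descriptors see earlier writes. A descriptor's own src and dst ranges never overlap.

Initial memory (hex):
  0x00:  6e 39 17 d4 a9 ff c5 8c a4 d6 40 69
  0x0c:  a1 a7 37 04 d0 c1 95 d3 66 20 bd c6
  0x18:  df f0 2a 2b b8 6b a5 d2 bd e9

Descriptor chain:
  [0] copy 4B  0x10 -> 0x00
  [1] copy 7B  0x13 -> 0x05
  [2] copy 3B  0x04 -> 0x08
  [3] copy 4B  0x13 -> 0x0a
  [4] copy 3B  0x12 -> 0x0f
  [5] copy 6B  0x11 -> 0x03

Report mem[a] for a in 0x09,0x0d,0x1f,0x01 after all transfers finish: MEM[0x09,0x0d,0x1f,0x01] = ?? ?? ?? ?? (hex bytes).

MEM[0x09,0x0d,0x1f,0x01] = d3 bd d2 c1

#0 dst[0x00+4] := {0xd0,0xc1,0x95,0xd3}
#1 dst[0x05+7] := {0xd3,0x66,0x20,0xbd,0xc6,0xdf,0xf0}
#2 dst[0x08+3] := {0xa9,0xd3,0x66}
#3 dst[0x0a+4] := {0xd3,0x66,0x20,0xbd}
#4 dst[0x0f+3] := {0x95,0xd3,0x66}
#5 dst[0x03+6] := {0x66,0x95,0xd3,0x66,0x20,0xbd}
query mem[0x09]=0xd3, mem[0x0d]=0xbd, mem[0x1f]=0xd2, mem[0x01]=0xc1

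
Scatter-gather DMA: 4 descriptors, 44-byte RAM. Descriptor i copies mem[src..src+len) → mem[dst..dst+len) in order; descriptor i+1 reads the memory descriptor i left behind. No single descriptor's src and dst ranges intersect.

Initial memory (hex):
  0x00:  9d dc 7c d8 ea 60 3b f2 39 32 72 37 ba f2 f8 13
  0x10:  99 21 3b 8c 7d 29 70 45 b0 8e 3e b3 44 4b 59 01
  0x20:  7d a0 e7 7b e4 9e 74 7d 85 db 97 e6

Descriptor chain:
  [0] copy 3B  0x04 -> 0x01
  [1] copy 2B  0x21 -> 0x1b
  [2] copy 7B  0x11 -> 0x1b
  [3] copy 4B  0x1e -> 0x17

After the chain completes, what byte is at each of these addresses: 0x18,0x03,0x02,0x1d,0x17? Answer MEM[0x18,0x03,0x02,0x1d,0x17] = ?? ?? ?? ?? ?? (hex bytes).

MEM[0x18,0x03,0x02,0x1d,0x17] = 29 3b 60 8c 7d

[0] 0x04->0x01 len=3 : ea 60 3b
[1] 0x21->0x1b len=2 : a0 e7
[2] 0x11->0x1b len=7 : 21 3b 8c 7d 29 70 45
[3] 0x1e->0x17 len=4 : 7d 29 70 45
query mem[0x18]=0x29, mem[0x03]=0x3b, mem[0x02]=0x60, mem[0x1d]=0x8c, mem[0x17]=0x7d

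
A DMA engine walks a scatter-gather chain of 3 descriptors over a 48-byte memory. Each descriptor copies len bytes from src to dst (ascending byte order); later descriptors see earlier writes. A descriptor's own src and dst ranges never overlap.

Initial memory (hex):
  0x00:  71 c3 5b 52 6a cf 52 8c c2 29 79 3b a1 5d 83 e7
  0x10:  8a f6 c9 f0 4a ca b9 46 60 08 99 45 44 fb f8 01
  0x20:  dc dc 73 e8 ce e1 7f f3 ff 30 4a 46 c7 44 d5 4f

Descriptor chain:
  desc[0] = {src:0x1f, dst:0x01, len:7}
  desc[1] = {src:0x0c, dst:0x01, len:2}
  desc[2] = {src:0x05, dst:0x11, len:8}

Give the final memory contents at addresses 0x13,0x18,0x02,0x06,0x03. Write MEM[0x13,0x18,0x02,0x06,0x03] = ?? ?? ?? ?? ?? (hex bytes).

MEM[0x13,0x18,0x02,0x06,0x03] = e1 a1 5d ce dc

#0 dst[0x01+7] := {0x01,0xdc,0xdc,0x73,0xe8,0xce,0xe1}
#1 dst[0x01+2] := {0xa1,0x5d}
#2 dst[0x11+8] := {0xe8,0xce,0xe1,0xc2,0x29,0x79,0x3b,0xa1}
query mem[0x13]=0xe1, mem[0x18]=0xa1, mem[0x02]=0x5d, mem[0x06]=0xce, mem[0x03]=0xdc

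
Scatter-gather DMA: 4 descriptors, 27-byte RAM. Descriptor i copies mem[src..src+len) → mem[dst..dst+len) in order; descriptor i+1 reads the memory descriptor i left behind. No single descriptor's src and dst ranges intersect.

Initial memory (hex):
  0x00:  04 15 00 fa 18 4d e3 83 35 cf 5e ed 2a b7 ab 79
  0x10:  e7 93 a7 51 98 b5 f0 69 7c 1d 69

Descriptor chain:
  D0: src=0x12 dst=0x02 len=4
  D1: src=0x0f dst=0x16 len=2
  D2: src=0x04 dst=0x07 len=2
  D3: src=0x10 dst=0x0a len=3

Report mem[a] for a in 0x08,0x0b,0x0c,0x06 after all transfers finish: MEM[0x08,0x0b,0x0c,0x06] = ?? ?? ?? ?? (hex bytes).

D0: mem[0x02..0x05] <- [a7 51 98 b5]
D1: mem[0x16..0x17] <- [79 e7]
D2: mem[0x07..0x08] <- [98 b5]
D3: mem[0x0a..0x0c] <- [e7 93 a7]
query mem[0x08]=0xb5, mem[0x0b]=0x93, mem[0x0c]=0xa7, mem[0x06]=0xe3

MEM[0x08,0x0b,0x0c,0x06] = b5 93 a7 e3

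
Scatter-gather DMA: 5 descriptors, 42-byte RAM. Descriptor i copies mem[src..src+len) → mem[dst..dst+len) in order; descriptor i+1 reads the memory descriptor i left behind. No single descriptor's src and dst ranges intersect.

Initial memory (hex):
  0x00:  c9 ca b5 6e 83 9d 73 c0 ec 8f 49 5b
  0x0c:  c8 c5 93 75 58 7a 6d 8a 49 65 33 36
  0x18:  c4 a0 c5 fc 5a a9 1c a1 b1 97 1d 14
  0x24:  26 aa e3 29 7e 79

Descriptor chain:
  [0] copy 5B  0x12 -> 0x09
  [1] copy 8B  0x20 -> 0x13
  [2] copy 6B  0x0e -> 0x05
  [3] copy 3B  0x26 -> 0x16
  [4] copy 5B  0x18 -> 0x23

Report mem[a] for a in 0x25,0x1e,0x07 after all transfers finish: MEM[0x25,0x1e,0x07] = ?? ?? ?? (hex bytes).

MEM[0x25,0x1e,0x07] = 29 1c 58

#0 dst[0x09+5] := {0x6d,0x8a,0x49,0x65,0x33}
#1 dst[0x13+8] := {0xb1,0x97,0x1d,0x14,0x26,0xaa,0xe3,0x29}
#2 dst[0x05+6] := {0x93,0x75,0x58,0x7a,0x6d,0xb1}
#3 dst[0x16+3] := {0xe3,0x29,0x7e}
#4 dst[0x23+5] := {0x7e,0xe3,0x29,0xfc,0x5a}
query mem[0x25]=0x29, mem[0x1e]=0x1c, mem[0x07]=0x58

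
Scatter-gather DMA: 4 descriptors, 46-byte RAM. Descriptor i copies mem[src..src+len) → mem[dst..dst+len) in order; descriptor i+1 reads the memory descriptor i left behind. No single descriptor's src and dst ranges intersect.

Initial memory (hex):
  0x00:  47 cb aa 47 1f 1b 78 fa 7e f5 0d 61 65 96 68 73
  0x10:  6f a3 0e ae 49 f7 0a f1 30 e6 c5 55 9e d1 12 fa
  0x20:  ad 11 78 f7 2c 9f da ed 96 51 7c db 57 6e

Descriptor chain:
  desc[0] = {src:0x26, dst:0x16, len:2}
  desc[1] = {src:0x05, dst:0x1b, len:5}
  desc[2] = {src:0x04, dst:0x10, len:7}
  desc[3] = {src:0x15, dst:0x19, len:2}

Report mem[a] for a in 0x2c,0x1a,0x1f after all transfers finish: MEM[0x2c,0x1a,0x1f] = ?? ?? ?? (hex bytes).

#0 dst[0x16+2] := {0xda,0xed}
#1 dst[0x1b+5] := {0x1b,0x78,0xfa,0x7e,0xf5}
#2 dst[0x10+7] := {0x1f,0x1b,0x78,0xfa,0x7e,0xf5,0x0d}
#3 dst[0x19+2] := {0xf5,0x0d}
query mem[0x2c]=0x57, mem[0x1a]=0x0d, mem[0x1f]=0xf5

MEM[0x2c,0x1a,0x1f] = 57 0d f5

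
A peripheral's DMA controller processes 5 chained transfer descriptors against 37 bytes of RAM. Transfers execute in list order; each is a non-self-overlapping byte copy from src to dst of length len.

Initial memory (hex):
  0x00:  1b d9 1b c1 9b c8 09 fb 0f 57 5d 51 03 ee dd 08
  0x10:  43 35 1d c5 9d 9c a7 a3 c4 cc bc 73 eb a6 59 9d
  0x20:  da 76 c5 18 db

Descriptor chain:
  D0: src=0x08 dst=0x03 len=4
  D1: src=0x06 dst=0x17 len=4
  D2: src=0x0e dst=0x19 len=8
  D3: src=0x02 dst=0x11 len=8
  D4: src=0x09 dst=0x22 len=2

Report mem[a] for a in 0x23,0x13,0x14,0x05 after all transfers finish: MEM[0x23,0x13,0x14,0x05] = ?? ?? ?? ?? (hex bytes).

MEM[0x23,0x13,0x14,0x05] = 5d 57 5d 5d

[0] 0x08->0x03 len=4 : 0f 57 5d 51
[1] 0x06->0x17 len=4 : 51 fb 0f 57
[2] 0x0e->0x19 len=8 : dd 08 43 35 1d c5 9d 9c
[3] 0x02->0x11 len=8 : 1b 0f 57 5d 51 fb 0f 57
[4] 0x09->0x22 len=2 : 57 5d
query mem[0x23]=0x5d, mem[0x13]=0x57, mem[0x14]=0x5d, mem[0x05]=0x5d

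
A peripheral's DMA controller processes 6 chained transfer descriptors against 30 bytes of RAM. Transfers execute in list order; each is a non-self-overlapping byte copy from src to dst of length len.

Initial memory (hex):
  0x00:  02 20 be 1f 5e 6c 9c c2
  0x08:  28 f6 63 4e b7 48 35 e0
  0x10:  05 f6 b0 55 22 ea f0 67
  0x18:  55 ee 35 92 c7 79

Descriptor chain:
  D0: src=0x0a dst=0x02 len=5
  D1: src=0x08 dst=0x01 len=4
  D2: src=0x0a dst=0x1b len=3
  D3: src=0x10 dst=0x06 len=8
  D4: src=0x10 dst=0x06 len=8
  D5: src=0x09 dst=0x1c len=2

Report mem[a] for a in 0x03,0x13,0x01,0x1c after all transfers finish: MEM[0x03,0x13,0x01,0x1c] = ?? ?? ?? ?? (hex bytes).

[0] 0x0a->0x02 len=5 : 63 4e b7 48 35
[1] 0x08->0x01 len=4 : 28 f6 63 4e
[2] 0x0a->0x1b len=3 : 63 4e b7
[3] 0x10->0x06 len=8 : 05 f6 b0 55 22 ea f0 67
[4] 0x10->0x06 len=8 : 05 f6 b0 55 22 ea f0 67
[5] 0x09->0x1c len=2 : 55 22
query mem[0x03]=0x63, mem[0x13]=0x55, mem[0x01]=0x28, mem[0x1c]=0x55

MEM[0x03,0x13,0x01,0x1c] = 63 55 28 55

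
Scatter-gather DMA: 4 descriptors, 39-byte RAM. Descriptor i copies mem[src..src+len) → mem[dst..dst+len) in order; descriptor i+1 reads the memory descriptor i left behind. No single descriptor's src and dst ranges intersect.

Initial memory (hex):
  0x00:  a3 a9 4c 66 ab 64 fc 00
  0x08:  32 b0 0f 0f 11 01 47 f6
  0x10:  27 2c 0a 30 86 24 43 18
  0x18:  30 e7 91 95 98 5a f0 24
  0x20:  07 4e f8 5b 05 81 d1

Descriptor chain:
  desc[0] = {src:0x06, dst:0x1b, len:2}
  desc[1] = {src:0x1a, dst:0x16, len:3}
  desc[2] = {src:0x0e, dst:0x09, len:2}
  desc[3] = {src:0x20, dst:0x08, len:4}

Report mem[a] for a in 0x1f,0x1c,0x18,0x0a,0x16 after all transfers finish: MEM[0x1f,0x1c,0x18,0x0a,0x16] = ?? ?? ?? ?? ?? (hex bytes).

MEM[0x1f,0x1c,0x18,0x0a,0x16] = 24 00 00 f8 91

  after D0: wrote 2B at 0x1b = fc00
  after D1: wrote 3B at 0x16 = 91fc00
  after D2: wrote 2B at 0x09 = 47f6
  after D3: wrote 4B at 0x08 = 074ef85b
query mem[0x1f]=0x24, mem[0x1c]=0x00, mem[0x18]=0x00, mem[0x0a]=0xf8, mem[0x16]=0x91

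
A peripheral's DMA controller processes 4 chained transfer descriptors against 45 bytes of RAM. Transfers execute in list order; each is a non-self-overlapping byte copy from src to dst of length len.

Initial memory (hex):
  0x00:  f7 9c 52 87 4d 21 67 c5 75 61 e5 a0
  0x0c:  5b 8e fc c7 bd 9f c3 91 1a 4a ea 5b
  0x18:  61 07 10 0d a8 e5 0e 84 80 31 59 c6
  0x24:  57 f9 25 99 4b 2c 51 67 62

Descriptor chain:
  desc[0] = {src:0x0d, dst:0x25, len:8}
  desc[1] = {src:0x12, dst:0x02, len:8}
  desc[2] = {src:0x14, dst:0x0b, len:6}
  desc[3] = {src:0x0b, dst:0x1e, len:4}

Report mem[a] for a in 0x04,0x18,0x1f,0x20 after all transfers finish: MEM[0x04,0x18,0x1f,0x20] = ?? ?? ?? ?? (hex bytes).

D0: mem[0x25..0x2c] <- [8e fc c7 bd 9f c3 91 1a]
D1: mem[0x02..0x09] <- [c3 91 1a 4a ea 5b 61 07]
D2: mem[0x0b..0x10] <- [1a 4a ea 5b 61 07]
D3: mem[0x1e..0x21] <- [1a 4a ea 5b]
query mem[0x04]=0x1a, mem[0x18]=0x61, mem[0x1f]=0x4a, mem[0x20]=0xea

MEM[0x04,0x18,0x1f,0x20] = 1a 61 4a ea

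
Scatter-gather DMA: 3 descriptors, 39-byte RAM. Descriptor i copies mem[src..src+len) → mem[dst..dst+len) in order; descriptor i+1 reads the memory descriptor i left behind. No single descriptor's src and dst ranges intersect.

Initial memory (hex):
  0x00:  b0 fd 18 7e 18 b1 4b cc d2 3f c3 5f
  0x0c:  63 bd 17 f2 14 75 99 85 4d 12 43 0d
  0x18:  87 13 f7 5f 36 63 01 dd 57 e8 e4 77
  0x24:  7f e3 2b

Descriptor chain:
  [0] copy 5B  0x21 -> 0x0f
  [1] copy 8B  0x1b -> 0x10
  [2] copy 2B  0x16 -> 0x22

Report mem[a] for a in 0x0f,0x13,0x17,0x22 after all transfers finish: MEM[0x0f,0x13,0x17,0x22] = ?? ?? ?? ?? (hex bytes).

D0: mem[0x0f..0x13] <- [e8 e4 77 7f e3]
D1: mem[0x10..0x17] <- [5f 36 63 01 dd 57 e8 e4]
D2: mem[0x22..0x23] <- [e8 e4]
query mem[0x0f]=0xe8, mem[0x13]=0x01, mem[0x17]=0xe4, mem[0x22]=0xe8

MEM[0x0f,0x13,0x17,0x22] = e8 01 e4 e8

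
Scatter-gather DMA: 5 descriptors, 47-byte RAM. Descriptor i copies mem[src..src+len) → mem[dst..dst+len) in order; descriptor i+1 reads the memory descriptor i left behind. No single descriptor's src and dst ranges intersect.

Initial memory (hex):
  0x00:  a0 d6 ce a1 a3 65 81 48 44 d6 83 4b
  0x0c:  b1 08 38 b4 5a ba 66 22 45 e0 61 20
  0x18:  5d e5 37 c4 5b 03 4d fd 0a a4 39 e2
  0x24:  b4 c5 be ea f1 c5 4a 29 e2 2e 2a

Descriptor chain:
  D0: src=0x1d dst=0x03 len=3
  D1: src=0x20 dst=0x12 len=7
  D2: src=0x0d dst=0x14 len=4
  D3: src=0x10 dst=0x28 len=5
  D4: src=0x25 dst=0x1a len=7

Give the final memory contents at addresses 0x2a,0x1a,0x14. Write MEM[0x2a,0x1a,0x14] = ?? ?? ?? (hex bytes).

MEM[0x2a,0x1a,0x14] = 0a c5 08

D0: mem[0x03..0x05] <- [03 4d fd]
D1: mem[0x12..0x18] <- [0a a4 39 e2 b4 c5 be]
D2: mem[0x14..0x17] <- [08 38 b4 5a]
D3: mem[0x28..0x2c] <- [5a ba 0a a4 08]
D4: mem[0x1a..0x20] <- [c5 be ea 5a ba 0a a4]
query mem[0x2a]=0x0a, mem[0x1a]=0xc5, mem[0x14]=0x08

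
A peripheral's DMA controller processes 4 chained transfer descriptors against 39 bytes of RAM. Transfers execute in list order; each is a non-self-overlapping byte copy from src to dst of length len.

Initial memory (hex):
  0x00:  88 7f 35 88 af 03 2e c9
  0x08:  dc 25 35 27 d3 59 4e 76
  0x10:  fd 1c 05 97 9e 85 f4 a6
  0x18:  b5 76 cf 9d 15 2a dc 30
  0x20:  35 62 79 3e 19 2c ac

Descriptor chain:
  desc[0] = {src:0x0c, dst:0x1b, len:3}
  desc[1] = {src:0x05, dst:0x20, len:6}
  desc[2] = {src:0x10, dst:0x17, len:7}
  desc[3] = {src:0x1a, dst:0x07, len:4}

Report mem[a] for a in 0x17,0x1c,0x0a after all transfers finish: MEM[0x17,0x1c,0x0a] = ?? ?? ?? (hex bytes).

MEM[0x17,0x1c,0x0a] = fd 85 f4

#0 dst[0x1b+3] := {0xd3,0x59,0x4e}
#1 dst[0x20+6] := {0x03,0x2e,0xc9,0xdc,0x25,0x35}
#2 dst[0x17+7] := {0xfd,0x1c,0x05,0x97,0x9e,0x85,0xf4}
#3 dst[0x07+4] := {0x97,0x9e,0x85,0xf4}
query mem[0x17]=0xfd, mem[0x1c]=0x85, mem[0x0a]=0xf4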